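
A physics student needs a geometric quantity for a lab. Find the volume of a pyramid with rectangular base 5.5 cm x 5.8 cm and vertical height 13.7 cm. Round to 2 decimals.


Shape: rectangular pyramid
Base: 5.5 cm x 5.8 cm, Height h = 13.7 cm
Formula: V = (1/3) * base_area * h
base_area = 5.5 * 5.8 = 31.9
base_area * h = 31.9 * 13.7 = 437.03
V = 437.03 / 3
V = 145.68
145.68 cm^3


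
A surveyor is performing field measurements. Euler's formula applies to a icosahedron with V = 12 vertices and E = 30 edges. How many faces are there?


Polyhedron: icosahedron
Euler's formula for convex polyhedra: V - E + F = 2
Given: V = 12 vertices and E = 30 edges
Solve for F:
F = 2 + E - V = 2 + 30 - 12 = 20
20 faces


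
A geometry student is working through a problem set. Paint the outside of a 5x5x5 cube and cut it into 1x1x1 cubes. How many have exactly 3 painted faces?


Large cube: 5 x 5 x 5, cut into unit cubes.
Cubes with 3 painted faces are at the corners. A cube always has 8 corners.
Count = 8
8 unit cubes


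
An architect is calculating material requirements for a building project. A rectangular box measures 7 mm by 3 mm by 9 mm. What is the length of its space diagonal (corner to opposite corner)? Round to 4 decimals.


Shape: rectangular box (space diagonal)
l = 7 mm, w = 3 mm, h = 9 mm
Visualize: the diagonal of the base, then a right triangle with that diagonal and the height.
Formula: d = sqrt(l^2 + w^2 + h^2)
l^2 + w^2 + h^2 = 49 + 9 + 81 = 139
d = sqrt(139)
d = 11.7898
11.7898 mm


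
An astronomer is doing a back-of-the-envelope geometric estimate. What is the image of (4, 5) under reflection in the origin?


Transformation: reflection
Original point: (4, 5)
Rule for reflection through the origin: (x, y) -> (-x, -y)
Apply: (4, 5) -> (-4, -5)
(-4, -5)


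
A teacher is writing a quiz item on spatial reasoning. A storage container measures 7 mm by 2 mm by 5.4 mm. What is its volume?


Shape: rectangular prism
l = 7 mm, w = 2 mm, h = 5.4 mm
Formula: V = l * w * h
V = 7 * 2 * 5.4
V = 14 * 5.4
V = 75.6
75.6 mm^3


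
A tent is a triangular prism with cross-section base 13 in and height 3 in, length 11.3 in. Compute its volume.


Shape: triangular prism
Triangle base = 13 in, triangle height = 3 in, prism length L = 11.3 in
Formula: V = (1/2 * b * h_tri) * L
Cross-section area = 0.5 * 13 * 3 = 19.5
V = 19.5 * 11.3
V = 220.35
220.35 in^3


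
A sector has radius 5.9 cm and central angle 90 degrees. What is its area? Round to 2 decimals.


Shape: circular sector
Radius r = 5.9 cm, Angle = 90 degrees
Formula: A = (angle/360) * pi * r^2
r^2 = 34.81
Fraction of circle = 90/360
A = (90/360) * pi * 34.81
A = 8.7025 * pi
A = 27.34
27.34 cm^2


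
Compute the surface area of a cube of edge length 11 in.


Shape: cube
Side s = 11 in
A cube has 6 square faces.
Formula: SA = 6 * s^2
s^2 = 121
SA = 6 * 121
SA = 726
726 in^2


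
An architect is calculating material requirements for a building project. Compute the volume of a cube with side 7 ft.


Shape: cube
Side s = 7 ft
Formula: V = s^3
V = 7 * 7 * 7
V = 49 * 7
V = 343
343 ft^3


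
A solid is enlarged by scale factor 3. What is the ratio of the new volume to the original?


Linear scale factor k = 3
Rule: under a linear scaling by k, volumes scale by k^3.
k^3 = 3 * 3 * 3
k^3 = 9 * 3
k^3 = 27
Volume scales by a factor of 27.
27 (dimensionless)


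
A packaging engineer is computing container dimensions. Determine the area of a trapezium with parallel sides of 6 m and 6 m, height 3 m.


Shape: trapezoid
Parallel sides a = 6 m, b = 6 m; Height h = 3 m
Formula: A = (a + b) * h / 2
a + b = 6 + 6 = 12
A = 12 * 3 / 2
A = 36 / 2
A = 18
18 m^2


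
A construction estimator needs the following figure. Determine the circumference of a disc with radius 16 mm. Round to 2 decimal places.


Shape: circle
Radius r = 16 mm
Formula: C = 2 * pi * r
C = 2 * pi * 16
C = 32 * pi
C = 100.53
100.53 mm


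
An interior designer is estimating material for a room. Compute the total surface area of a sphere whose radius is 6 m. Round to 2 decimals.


Shape: sphere
Radius r = 6 m
Formula: SA = 4 * pi * r^2
r^2 = 36
SA = 4 * pi * 36
SA = 144 * pi
SA = 452.39
452.39 m^2


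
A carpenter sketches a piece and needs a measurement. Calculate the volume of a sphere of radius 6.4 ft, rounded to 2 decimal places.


Shape: sphere
Radius r = 6.4 ft
Formula: V = (4/3) * pi * r^3
r^3 = 262.144
(4/3) * 262.144 = 349.525333
V = 349.525333 * pi
V = 1098.07
1098.07 ft^3


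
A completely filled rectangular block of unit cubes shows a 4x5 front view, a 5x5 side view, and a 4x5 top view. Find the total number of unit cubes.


Orthographic views of a solid rectangular block:
Front view 4 x 5 -> length = 4, height = 5
Side view 5 x 5 -> width = 5, height = 5 (consistent)
Top view 4 x 5 -> confirms length = 4, width = 5
The block is 4 x 5 x 5.
Total unit cubes = 4 * 5 * 5 = 100
100 unit cubes


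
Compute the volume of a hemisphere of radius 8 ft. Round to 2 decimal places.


Shape: hemisphere (half of a sphere)
Radius r = 8 ft
Formula: V = (1/2) * (4/3) * pi * r^3 = (2/3) * pi * r^3
r^3 = 512
(2/3) * 512 = 341.333333
V = 341.333333 * pi
V = 1072.33
1072.33 ft^3


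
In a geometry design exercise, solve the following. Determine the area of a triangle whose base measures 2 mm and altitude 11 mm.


Shape: triangle
Base b = 2 mm, Height h = 11 mm
Formula: A = (1/2) * b * h
A = 0.5 * 2 * 11
A = 0.5 * 22
A = 11
11 mm^2


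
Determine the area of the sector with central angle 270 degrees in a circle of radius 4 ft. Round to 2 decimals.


Shape: circular sector
Radius r = 4 ft, Angle = 270 degrees
Formula: A = (angle/360) * pi * r^2
r^2 = 16
Fraction of circle = 270/360
A = (270/360) * pi * 16
A = 12 * pi
A = 37.7
37.7 ft^2


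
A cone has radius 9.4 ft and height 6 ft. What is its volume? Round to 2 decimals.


Shape: cone
Radius r = 9.4 ft, Height h = 6 ft
Formula: V = (1/3) * pi * r^2 * h
r^2 = 88.36
pi * r^2 * h = pi * 88.36 * 6 = 530.16 * pi
V = 530.16 * pi / 3
V = 555.18
555.18 ft^3


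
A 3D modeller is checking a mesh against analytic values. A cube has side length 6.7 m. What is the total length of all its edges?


Shape: cube
Side s = 6.7 m
A cube has 12 edges, all equal.
Formula: total edge length = 12 * s
Total = 12 * 6.7
Total = 80.4
80.4 m


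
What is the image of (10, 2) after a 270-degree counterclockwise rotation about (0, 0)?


Transformation: rotation about the origin
Original point: (10, 2)
Rule for 270 deg counterclockwise: (x, y) -> (y, -x)
Apply: (10, 2) -> (2, -10)
(2, -10)


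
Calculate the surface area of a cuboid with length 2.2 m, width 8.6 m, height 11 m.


Shape: rectangular prism
l = 2.2 m, w = 8.6 m, h = 11 m
Formula: SA = 2(lw + lh + wh)
lw = 18.92, lh = 24.2, wh = 94.6
lw + lh + wh = 137.72
SA = 2 * 137.72
SA = 275.44
275.44 m^2


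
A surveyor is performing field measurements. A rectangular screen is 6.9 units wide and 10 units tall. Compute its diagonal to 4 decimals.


Shape: rectangle (diagonal via Pythagoras)
Sides: 6.9 units and 10 units
Formula: d = sqrt(l^2 + w^2)
l^2 = 47.61, w^2 = 100
l^2 + w^2 = 147.61
d = sqrt(147.61)
d = 12.1495
12.1495 units


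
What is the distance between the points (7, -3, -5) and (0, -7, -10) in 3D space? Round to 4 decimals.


3D distance between two points
P1 = (7, -3, -5), P2 = (0, -7, -10)
Formula: d = sqrt((x2-x1)^2 + (y2-y1)^2 + (z2-z1)^2)
dx = 0 - 7 = -7
dy = -7 - -3 = -4
dz = -10 - -5 = -5
dx^2 + dy^2 + dz^2 = 49 + 16 + 25 = 90
d = sqrt(90)
d = 9.4868
9.4868 units


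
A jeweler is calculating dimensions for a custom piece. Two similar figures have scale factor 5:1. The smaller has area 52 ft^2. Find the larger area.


Linear scale factor k = 5
Original area = 52 ft^2
Rule: under a linear scaling by k, areas scale by k^2.
k^2 = 5^2 = 25
New area = 52 * 25
New area = 1300
1300 ft^2


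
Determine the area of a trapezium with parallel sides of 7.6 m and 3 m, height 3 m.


Shape: trapezoid
Parallel sides a = 7.6 m, b = 3 m; Height h = 3 m
Formula: A = (a + b) * h / 2
a + b = 7.6 + 3 = 10.6
A = 10.6 * 3 / 2
A = 31.8 / 2
A = 15.9
15.9 m^2


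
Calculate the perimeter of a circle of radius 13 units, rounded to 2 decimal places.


Shape: circle
Radius r = 13 units
Formula: C = 2 * pi * r
C = 2 * pi * 13
C = 26 * pi
C = 81.68
81.68 units


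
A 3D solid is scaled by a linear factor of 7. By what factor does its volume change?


Linear scale factor k = 7
Rule: under a linear scaling by k, volumes scale by k^3.
k^3 = 7 * 7 * 7
k^3 = 49 * 7
k^3 = 343
Volume scales by a factor of 343.
343 (dimensionless)


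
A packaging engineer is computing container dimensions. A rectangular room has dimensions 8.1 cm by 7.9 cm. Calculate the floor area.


Shape: rectangle
Length l = 8.1 cm, Width w = 7.9 cm
Formula: A = l * w
A = 8.1 * 7.9
A = 63.99
63.99 cm^2


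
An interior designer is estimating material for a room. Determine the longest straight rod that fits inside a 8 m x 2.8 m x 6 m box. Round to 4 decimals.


Shape: rectangular box (space diagonal)
l = 8 m, w = 2.8 m, h = 6 m
Visualize: the diagonal of the base, then a right triangle with that diagonal and the height.
Formula: d = sqrt(l^2 + w^2 + h^2)
l^2 + w^2 + h^2 = 64 + 7.84 + 36 = 107.84
d = sqrt(107.84)
d = 10.3846
10.3846 m


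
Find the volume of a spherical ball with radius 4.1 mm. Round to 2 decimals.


Shape: sphere
Radius r = 4.1 mm
Formula: V = (4/3) * pi * r^3
r^3 = 68.921
(4/3) * 68.921 = 91.894667
V = 91.894667 * pi
V = 288.7
288.7 mm^3


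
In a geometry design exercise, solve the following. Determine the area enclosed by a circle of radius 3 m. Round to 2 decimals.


Shape: circle
Radius r = 3 m
Formula: A = pi * r^2
r^2 = 3^2 = 9
A = pi * 9
A = 28.27
28.27 m^2


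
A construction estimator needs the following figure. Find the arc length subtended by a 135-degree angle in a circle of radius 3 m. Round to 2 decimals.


Shape: circular arc
Radius r = 3 m, Angle = 135 degrees
Formula: L = (angle/360) * 2 * pi * r
2 * pi * r = 6 * pi
L = (135/360) * 6 * pi
L = 2.25 * pi
L = 7.07
7.07 m


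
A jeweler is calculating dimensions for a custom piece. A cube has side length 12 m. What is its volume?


Shape: cube
Side s = 12 m
Formula: V = s^3
V = 12 * 12 * 12
V = 144 * 12
V = 1728
1728 m^3


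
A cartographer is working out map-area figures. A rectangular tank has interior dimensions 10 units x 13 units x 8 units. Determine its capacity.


Shape: rectangular prism
l = 10 units, w = 13 units, h = 8 units
Formula: V = l * w * h
V = 10 * 13 * 8
V = 130 * 8
V = 1040
1040 units^3


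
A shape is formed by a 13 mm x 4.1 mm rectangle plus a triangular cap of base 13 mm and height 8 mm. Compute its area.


Composite shape: rectangle + triangle
Rectangle area = 13 * 4.1 = 53.3
Triangle area = 0.5 * 13 * 8 = 52
Total = 53.3 + 52
Total = 105.3
105.3 mm^2


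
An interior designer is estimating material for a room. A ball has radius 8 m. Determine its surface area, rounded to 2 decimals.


Shape: sphere
Radius r = 8 m
Formula: SA = 4 * pi * r^2
r^2 = 64
SA = 4 * pi * 64
SA = 256 * pi
SA = 804.25
804.25 m^2


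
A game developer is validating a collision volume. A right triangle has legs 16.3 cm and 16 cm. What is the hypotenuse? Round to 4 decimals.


Shape: right triangle
Legs a = 16.3 cm, b = 16 cm
Formula: c = sqrt(a^2 + b^2)
a^2 = 265.69, b^2 = 256
a^2 + b^2 = 521.69
c = sqrt(521.69)
c = 22.8405
22.8405 cm


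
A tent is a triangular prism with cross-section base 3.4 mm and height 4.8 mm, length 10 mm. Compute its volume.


Shape: triangular prism
Triangle base = 3.4 mm, triangle height = 4.8 mm, prism length L = 10 mm
Formula: V = (1/2 * b * h_tri) * L
Cross-section area = 0.5 * 3.4 * 4.8 = 8.16
V = 8.16 * 10
V = 81.6
81.6 mm^3


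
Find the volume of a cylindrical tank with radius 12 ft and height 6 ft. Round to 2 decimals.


Shape: cylinder
Radius r = 12 ft, Height h = 6 ft
Formula: V = pi * r^2 * h
r^2 = 144
V = pi * 144 * 6
V = 864 * pi
V = 2714.34
2714.34 ft^3


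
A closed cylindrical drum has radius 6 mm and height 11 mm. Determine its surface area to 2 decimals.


Shape: closed cylinder
Radius r = 6 mm, Height h = 11 mm
Formula: SA = 2*pi*r^2 + 2*pi*r*h = 2*pi*r*(r + h)
r + h = 17
2 * r * (r + h) = 2 * 6 * 17 = 204
SA = 204 * pi
SA = 640.88
640.88 mm^2


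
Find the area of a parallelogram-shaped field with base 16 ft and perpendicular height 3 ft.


Shape: parallelogram
Base b = 16 ft, Height h = 3 ft
Formula: A = b * h
A = 16 * 3
A = 48
48 ft^2


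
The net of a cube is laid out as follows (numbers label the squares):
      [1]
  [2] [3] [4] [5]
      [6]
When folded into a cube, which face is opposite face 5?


Net: cross layout. Take square 3 as the base (bottom).
Fold the four squares in the horizontal row up around 3: 2 -> left, 4 -> right, 5 wraps to the top.
Fold 1 and 6 up from 3: 1 -> back, 6 -> front.
Opposite pairs are therefore: (1, 6), (2, 4), (3, 5).
Face 5 is opposite face 3.
face 3


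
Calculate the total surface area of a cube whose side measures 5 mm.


Shape: cube
Side s = 5 mm
A cube has 6 square faces.
Formula: SA = 6 * s^2
s^2 = 25
SA = 6 * 25
SA = 150
150 mm^2


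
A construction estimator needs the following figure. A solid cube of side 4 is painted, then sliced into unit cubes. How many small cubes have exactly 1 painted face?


Large cube: 4 x 4 x 4, cut into unit cubes.
n = 4, so n - 2 = 2
Cubes with 1 painted face lie in the interior of each face.
A cube has 6 faces; each contributes (n - 2)^2 = 4 such cubes.
Count = 6 * 4 = 24
24 unit cubes


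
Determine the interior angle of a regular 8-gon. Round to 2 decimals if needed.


Shape: regular octagon (8 sides)
Formula: interior angle = (n - 2) * 180 / n
(n - 2) = 6
(n - 2) * 180 = 1080
angle = 1080 / 8
angle = 135
135 degrees


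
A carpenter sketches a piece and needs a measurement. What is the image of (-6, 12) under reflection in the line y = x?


Transformation: reflection
Original point: (-6, 12)
Rule for reflection over y = x: (x, y) -> (y, x)
Apply: (-6, 12) -> (12, -6)
(12, -6)


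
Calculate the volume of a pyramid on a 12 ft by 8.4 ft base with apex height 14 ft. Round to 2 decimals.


Shape: rectangular pyramid
Base: 12 ft x 8.4 ft, Height h = 14 ft
Formula: V = (1/3) * base_area * h
base_area = 12 * 8.4 = 100.8
base_area * h = 100.8 * 14 = 1411.2
V = 1411.2 / 3
V = 470.4
470.4 ft^3


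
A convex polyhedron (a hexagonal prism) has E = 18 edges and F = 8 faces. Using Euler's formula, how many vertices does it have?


Polyhedron: hexagonal prism
Euler's formula for convex polyhedra: V - E + F = 2
Given: E = 18 edges and F = 8 faces
Solve for V:
V = 2 + E - F = 2 + 18 - 8 = 12
12 vertices


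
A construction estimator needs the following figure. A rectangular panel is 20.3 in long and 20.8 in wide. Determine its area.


Shape: rectangle
Length l = 20.3 in, Width w = 20.8 in
Formula: A = l * w
A = 20.3 * 20.8
A = 422.24
422.24 in^2


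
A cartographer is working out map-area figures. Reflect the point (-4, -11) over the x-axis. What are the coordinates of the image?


Transformation: reflection
Original point: (-4, -11)
Rule for reflection over the x-axis: (x, y) -> (x, -y)
Apply: (-4, -11) -> (-4, 11)
(-4, 11)


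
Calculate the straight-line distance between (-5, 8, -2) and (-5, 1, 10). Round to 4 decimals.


3D distance between two points
P1 = (-5, 8, -2), P2 = (-5, 1, 10)
Formula: d = sqrt((x2-x1)^2 + (y2-y1)^2 + (z2-z1)^2)
dx = -5 - -5 = 0
dy = 1 - 8 = -7
dz = 10 - -2 = 12
dx^2 + dy^2 + dz^2 = 0 + 49 + 144 = 193
d = sqrt(193)
d = 13.8924
13.8924 units


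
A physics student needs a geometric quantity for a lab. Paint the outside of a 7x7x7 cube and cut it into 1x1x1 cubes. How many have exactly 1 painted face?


Large cube: 7 x 7 x 7, cut into unit cubes.
n = 7, so n - 2 = 5
Cubes with 1 painted face lie in the interior of each face.
A cube has 6 faces; each contributes (n - 2)^2 = 25 such cubes.
Count = 6 * 25 = 150
150 unit cubes


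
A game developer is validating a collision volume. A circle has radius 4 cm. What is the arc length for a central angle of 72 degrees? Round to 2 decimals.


Shape: circular arc
Radius r = 4 cm, Angle = 72 degrees
Formula: L = (angle/360) * 2 * pi * r
2 * pi * r = 8 * pi
L = (72/360) * 8 * pi
L = 1.6 * pi
L = 5.03
5.03 cm


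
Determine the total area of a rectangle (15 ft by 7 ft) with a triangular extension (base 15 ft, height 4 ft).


Composite shape: rectangle + triangle
Rectangle area = 15 * 7 = 105
Triangle area = 0.5 * 15 * 4 = 30
Total = 105 + 30
Total = 135
135 ft^2


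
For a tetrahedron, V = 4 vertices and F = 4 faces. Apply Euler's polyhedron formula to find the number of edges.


Polyhedron: tetrahedron
Euler's formula for convex polyhedra: V - E + F = 2
Given: V = 4 vertices and F = 4 faces
Solve for E:
E = V + F - 2 = 4 + 4 - 2 = 6
6 edges


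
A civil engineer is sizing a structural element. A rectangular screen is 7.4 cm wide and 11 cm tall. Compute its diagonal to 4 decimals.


Shape: rectangle (diagonal via Pythagoras)
Sides: 7.4 cm and 11 cm
Formula: d = sqrt(l^2 + w^2)
l^2 = 54.76, w^2 = 121
l^2 + w^2 = 175.76
d = sqrt(175.76)
d = 13.2575
13.2575 cm


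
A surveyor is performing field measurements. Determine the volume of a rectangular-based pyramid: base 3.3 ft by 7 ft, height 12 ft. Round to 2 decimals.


Shape: rectangular pyramid
Base: 3.3 ft x 7 ft, Height h = 12 ft
Formula: V = (1/3) * base_area * h
base_area = 3.3 * 7 = 23.1
base_area * h = 23.1 * 12 = 277.2
V = 277.2 / 3
V = 92.4
92.4 ft^3


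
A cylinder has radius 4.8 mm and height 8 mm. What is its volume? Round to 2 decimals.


Shape: cylinder
Radius r = 4.8 mm, Height h = 8 mm
Formula: V = pi * r^2 * h
r^2 = 23.04
V = pi * 23.04 * 8
V = 184.32 * pi
V = 579.06
579.06 mm^3


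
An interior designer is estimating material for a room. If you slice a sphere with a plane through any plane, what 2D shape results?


Solid: sphere
Cutting plane: through any plane
Visualize the intersection of the plane with the solid's surface.
The boundary of the cut region is a circle.
circle


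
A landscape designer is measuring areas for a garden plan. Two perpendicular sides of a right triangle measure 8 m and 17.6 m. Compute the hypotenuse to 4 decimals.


Shape: right triangle
Legs a = 8 m, b = 17.6 m
Formula: c = sqrt(a^2 + b^2)
a^2 = 64, b^2 = 309.76
a^2 + b^2 = 373.76
c = sqrt(373.76)
c = 19.3329
19.3329 m


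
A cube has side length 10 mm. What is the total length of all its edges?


Shape: cube
Side s = 10 mm
A cube has 12 edges, all equal.
Formula: total edge length = 12 * s
Total = 12 * 10
Total = 120
120 mm


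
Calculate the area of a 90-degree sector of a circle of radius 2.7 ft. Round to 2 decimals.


Shape: circular sector
Radius r = 2.7 ft, Angle = 90 degrees
Formula: A = (angle/360) * pi * r^2
r^2 = 7.29
Fraction of circle = 90/360
A = (90/360) * pi * 7.29
A = 1.8225 * pi
A = 5.73
5.73 ft^2


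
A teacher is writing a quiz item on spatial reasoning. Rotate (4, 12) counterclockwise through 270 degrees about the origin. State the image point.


Transformation: rotation about the origin
Original point: (4, 12)
Rule for 270 deg counterclockwise: (x, y) -> (y, -x)
Apply: (4, 12) -> (12, -4)
(12, -4)


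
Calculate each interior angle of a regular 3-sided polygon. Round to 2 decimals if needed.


Shape: regular triangle (3 sides)
Formula: interior angle = (n - 2) * 180 / n
(n - 2) = 1
(n - 2) * 180 = 180
angle = 180 / 3
angle = 60
60 degrees


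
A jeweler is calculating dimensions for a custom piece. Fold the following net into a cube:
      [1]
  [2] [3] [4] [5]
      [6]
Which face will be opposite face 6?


Net: cross layout. Take square 3 as the base (bottom).
Fold the four squares in the horizontal row up around 3: 2 -> left, 4 -> right, 5 wraps to the top.
Fold 1 and 6 up from 3: 1 -> back, 6 -> front.
Opposite pairs are therefore: (1, 6), (2, 4), (3, 5).
Face 6 is opposite face 1.
face 1


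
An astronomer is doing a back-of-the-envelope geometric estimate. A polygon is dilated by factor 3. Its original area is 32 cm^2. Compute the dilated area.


Linear scale factor k = 3
Original area = 32 cm^2
Rule: under a linear scaling by k, areas scale by k^2.
k^2 = 3^2 = 9
New area = 32 * 9
New area = 288
288 cm^2


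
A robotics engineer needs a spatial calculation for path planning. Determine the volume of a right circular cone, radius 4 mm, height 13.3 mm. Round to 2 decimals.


Shape: cone
Radius r = 4 mm, Height h = 13.3 mm
Formula: V = (1/3) * pi * r^2 * h
r^2 = 16
pi * r^2 * h = pi * 16 * 13.3 = 212.8 * pi
V = 212.8 * pi / 3
V = 222.84
222.84 mm^3


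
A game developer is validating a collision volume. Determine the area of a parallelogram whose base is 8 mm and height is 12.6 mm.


Shape: parallelogram
Base b = 8 mm, Height h = 12.6 mm
Formula: A = b * h
A = 8 * 12.6
A = 100.8
100.8 mm^2


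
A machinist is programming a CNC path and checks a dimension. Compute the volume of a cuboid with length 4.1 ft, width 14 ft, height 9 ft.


Shape: rectangular prism
l = 4.1 ft, w = 14 ft, h = 9 ft
Formula: V = l * w * h
V = 4.1 * 14 * 9
V = 57.4 * 9
V = 516.6
516.6 ft^3


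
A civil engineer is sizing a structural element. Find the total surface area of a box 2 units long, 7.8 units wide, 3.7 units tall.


Shape: rectangular prism
l = 2 units, w = 7.8 units, h = 3.7 units
Formula: SA = 2(lw + lh + wh)
lw = 15.6, lh = 7.4, wh = 28.86
lw + lh + wh = 51.86
SA = 2 * 51.86
SA = 103.72
103.72 units^2


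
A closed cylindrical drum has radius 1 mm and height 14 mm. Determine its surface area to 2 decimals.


Shape: closed cylinder
Radius r = 1 mm, Height h = 14 mm
Formula: SA = 2*pi*r^2 + 2*pi*r*h = 2*pi*r*(r + h)
r + h = 15
2 * r * (r + h) = 2 * 1 * 15 = 30
SA = 30 * pi
SA = 94.25
94.25 mm^2


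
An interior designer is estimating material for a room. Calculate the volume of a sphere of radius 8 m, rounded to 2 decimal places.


Shape: sphere
Radius r = 8 m
Formula: V = (4/3) * pi * r^3
r^3 = 512
(4/3) * 512 = 682.666667
V = 682.666667 * pi
V = 2144.66
2144.66 m^3


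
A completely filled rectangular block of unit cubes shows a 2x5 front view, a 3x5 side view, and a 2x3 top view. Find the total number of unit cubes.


Orthographic views of a solid rectangular block:
Front view 2 x 5 -> length = 2, height = 5
Side view 3 x 5 -> width = 3, height = 5 (consistent)
Top view 2 x 3 -> confirms length = 2, width = 3
The block is 2 x 3 x 5.
Total unit cubes = 2 * 3 * 5 = 30
30 unit cubes


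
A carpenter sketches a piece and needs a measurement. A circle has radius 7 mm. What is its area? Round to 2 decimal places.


Shape: circle
Radius r = 7 mm
Formula: A = pi * r^2
r^2 = 7^2 = 49
A = pi * 49
A = 153.94
153.94 mm^2


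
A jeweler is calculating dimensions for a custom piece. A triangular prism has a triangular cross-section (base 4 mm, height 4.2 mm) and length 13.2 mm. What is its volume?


Shape: triangular prism
Triangle base = 4 mm, triangle height = 4.2 mm, prism length L = 13.2 mm
Formula: V = (1/2 * b * h_tri) * L
Cross-section area = 0.5 * 4 * 4.2 = 8.4
V = 8.4 * 13.2
V = 110.88
110.88 mm^3


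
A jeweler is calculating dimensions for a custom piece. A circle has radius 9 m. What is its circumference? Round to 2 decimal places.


Shape: circle
Radius r = 9 m
Formula: C = 2 * pi * r
C = 2 * pi * 9
C = 18 * pi
C = 56.55
56.55 m


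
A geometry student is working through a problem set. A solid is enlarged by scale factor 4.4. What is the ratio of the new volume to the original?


Linear scale factor k = 4.4
Rule: under a linear scaling by k, volumes scale by k^3.
k^3 = 4.4 * 4.4 * 4.4
k^3 = 19.36 * 4.4
k^3 = 85.184
Volume scales by a factor of 85.184.
85.184 (dimensionless)


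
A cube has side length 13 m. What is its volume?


Shape: cube
Side s = 13 m
Formula: V = s^3
V = 13 * 13 * 13
V = 169 * 13
V = 2197
2197 m^3


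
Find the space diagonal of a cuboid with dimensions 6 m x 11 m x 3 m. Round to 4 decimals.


Shape: rectangular box (space diagonal)
l = 6 m, w = 11 m, h = 3 m
Visualize: the diagonal of the base, then a right triangle with that diagonal and the height.
Formula: d = sqrt(l^2 + w^2 + h^2)
l^2 + w^2 + h^2 = 36 + 121 + 9 = 166
d = sqrt(166)
d = 12.8841
12.8841 m


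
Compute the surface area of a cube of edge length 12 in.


Shape: cube
Side s = 12 in
A cube has 6 square faces.
Formula: SA = 6 * s^2
s^2 = 144
SA = 6 * 144
SA = 864
864 in^2


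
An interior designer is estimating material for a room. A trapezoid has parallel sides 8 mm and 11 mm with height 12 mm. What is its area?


Shape: trapezoid
Parallel sides a = 8 mm, b = 11 mm; Height h = 12 mm
Formula: A = (a + b) * h / 2
a + b = 8 + 11 = 19
A = 19 * 12 / 2
A = 228 / 2
A = 114
114 mm^2


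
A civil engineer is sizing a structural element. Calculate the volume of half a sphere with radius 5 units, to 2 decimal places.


Shape: hemisphere (half of a sphere)
Radius r = 5 units
Formula: V = (1/2) * (4/3) * pi * r^3 = (2/3) * pi * r^3
r^3 = 125
(2/3) * 125 = 83.333333
V = 83.333333 * pi
V = 261.8
261.8 units^3


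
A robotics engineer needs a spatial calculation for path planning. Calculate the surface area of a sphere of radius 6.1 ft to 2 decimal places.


Shape: sphere
Radius r = 6.1 ft
Formula: SA = 4 * pi * r^2
r^2 = 37.21
SA = 4 * pi * 37.21
SA = 148.84 * pi
SA = 467.59
467.59 ft^2


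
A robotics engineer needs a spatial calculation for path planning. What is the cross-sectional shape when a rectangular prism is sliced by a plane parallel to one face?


Solid: rectangular prism
Cutting plane: parallel to one face
Visualize the intersection of the plane with the solid's surface.
The boundary of the cut region is a rectangle.
rectangle


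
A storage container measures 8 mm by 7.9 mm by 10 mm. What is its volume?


Shape: rectangular prism
l = 8 mm, w = 7.9 mm, h = 10 mm
Formula: V = l * w * h
V = 8 * 7.9 * 10
V = 63.2 * 10
V = 632
632 mm^3


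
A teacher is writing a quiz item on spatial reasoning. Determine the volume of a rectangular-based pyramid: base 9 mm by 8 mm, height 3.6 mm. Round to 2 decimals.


Shape: rectangular pyramid
Base: 9 mm x 8 mm, Height h = 3.6 mm
Formula: V = (1/3) * base_area * h
base_area = 9 * 8 = 72
base_area * h = 72 * 3.6 = 259.2
V = 259.2 / 3
V = 86.4
86.4 mm^3


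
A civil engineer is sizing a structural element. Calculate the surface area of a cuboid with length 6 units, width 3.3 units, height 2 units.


Shape: rectangular prism
l = 6 units, w = 3.3 units, h = 2 units
Formula: SA = 2(lw + lh + wh)
lw = 19.8, lh = 12, wh = 6.6
lw + lh + wh = 38.4
SA = 2 * 38.4
SA = 76.8
76.8 units^2


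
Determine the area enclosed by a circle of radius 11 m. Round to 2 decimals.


Shape: circle
Radius r = 11 m
Formula: A = pi * r^2
r^2 = 11^2 = 121
A = pi * 121
A = 380.13
380.13 m^2


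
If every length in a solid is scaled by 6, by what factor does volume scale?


Linear scale factor k = 6
Rule: under a linear scaling by k, volumes scale by k^3.
k^3 = 6 * 6 * 6
k^3 = 36 * 6
k^3 = 216
Volume scales by a factor of 216.
216 (dimensionless)


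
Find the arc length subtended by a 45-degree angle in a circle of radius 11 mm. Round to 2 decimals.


Shape: circular arc
Radius r = 11 mm, Angle = 45 degrees
Formula: L = (angle/360) * 2 * pi * r
2 * pi * r = 22 * pi
L = (45/360) * 22 * pi
L = 2.75 * pi
L = 8.64
8.64 mm


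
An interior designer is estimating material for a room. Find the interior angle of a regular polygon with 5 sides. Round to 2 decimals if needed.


Shape: regular pentagon (5 sides)
Formula: interior angle = (n - 2) * 180 / n
(n - 2) = 3
(n - 2) * 180 = 540
angle = 540 / 5
angle = 108
108 degrees


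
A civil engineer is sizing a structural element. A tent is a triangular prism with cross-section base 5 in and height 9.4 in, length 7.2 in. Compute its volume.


Shape: triangular prism
Triangle base = 5 in, triangle height = 9.4 in, prism length L = 7.2 in
Formula: V = (1/2 * b * h_tri) * L
Cross-section area = 0.5 * 5 * 9.4 = 23.5
V = 23.5 * 7.2
V = 169.2
169.2 in^3


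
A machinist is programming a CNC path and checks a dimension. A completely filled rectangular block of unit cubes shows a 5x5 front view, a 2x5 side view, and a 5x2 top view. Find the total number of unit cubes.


Orthographic views of a solid rectangular block:
Front view 5 x 5 -> length = 5, height = 5
Side view 2 x 5 -> width = 2, height = 5 (consistent)
Top view 5 x 2 -> confirms length = 5, width = 2
The block is 5 x 2 x 5.
Total unit cubes = 5 * 2 * 5 = 50
50 unit cubes


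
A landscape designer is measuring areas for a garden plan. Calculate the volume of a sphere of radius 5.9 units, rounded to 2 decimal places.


Shape: sphere
Radius r = 5.9 units
Formula: V = (4/3) * pi * r^3
r^3 = 205.379
(4/3) * 205.379 = 273.838667
V = 273.838667 * pi
V = 860.29
860.29 units^3


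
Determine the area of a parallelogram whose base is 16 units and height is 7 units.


Shape: parallelogram
Base b = 16 units, Height h = 7 units
Formula: A = b * h
A = 16 * 7
A = 112
112 units^2


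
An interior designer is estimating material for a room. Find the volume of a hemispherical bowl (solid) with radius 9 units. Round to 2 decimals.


Shape: hemisphere (half of a sphere)
Radius r = 9 units
Formula: V = (1/2) * (4/3) * pi * r^3 = (2/3) * pi * r^3
r^3 = 729
(2/3) * 729 = 486
V = 486 * pi
V = 1526.81
1526.81 units^3


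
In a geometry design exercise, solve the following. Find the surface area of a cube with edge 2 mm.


Shape: cube
Side s = 2 mm
A cube has 6 square faces.
Formula: SA = 6 * s^2
s^2 = 4
SA = 6 * 4
SA = 24
24 mm^2


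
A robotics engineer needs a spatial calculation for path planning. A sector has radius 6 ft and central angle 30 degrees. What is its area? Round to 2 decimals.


Shape: circular sector
Radius r = 6 ft, Angle = 30 degrees
Formula: A = (angle/360) * pi * r^2
r^2 = 36
Fraction of circle = 30/360
A = (30/360) * pi * 36
A = 3 * pi
A = 9.42
9.42 ft^2


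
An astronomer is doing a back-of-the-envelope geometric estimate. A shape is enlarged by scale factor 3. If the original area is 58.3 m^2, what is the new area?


Linear scale factor k = 3
Original area = 58.3 m^2
Rule: under a linear scaling by k, areas scale by k^2.
k^2 = 3^2 = 9
New area = 58.3 * 9
New area = 524.7
524.7 m^2


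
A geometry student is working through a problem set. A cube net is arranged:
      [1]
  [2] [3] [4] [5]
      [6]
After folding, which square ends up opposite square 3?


Net: cross layout. Take square 3 as the base (bottom).
Fold the four squares in the horizontal row up around 3: 2 -> left, 4 -> right, 5 wraps to the top.
Fold 1 and 6 up from 3: 1 -> back, 6 -> front.
Opposite pairs are therefore: (1, 6), (2, 4), (3, 5).
Face 3 is opposite face 5.
face 5


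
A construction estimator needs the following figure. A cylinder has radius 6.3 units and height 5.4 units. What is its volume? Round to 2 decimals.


Shape: cylinder
Radius r = 6.3 units, Height h = 5.4 units
Formula: V = pi * r^2 * h
r^2 = 39.69
V = pi * 39.69 * 5.4
V = 214.326 * pi
V = 673.32
673.32 units^3


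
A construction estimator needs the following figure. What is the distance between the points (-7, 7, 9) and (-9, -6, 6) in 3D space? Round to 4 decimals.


3D distance between two points
P1 = (-7, 7, 9), P2 = (-9, -6, 6)
Formula: d = sqrt((x2-x1)^2 + (y2-y1)^2 + (z2-z1)^2)
dx = -9 - -7 = -2
dy = -6 - 7 = -13
dz = 6 - 9 = -3
dx^2 + dy^2 + dz^2 = 4 + 169 + 9 = 182
d = sqrt(182)
d = 13.4907
13.4907 units


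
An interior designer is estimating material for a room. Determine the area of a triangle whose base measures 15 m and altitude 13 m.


Shape: triangle
Base b = 15 m, Height h = 13 m
Formula: A = (1/2) * b * h
A = 0.5 * 15 * 13
A = 0.5 * 195
A = 97.5
97.5 m^2


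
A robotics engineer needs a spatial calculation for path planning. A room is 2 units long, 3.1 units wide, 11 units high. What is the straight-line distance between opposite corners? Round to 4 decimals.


Shape: rectangular box (space diagonal)
l = 2 units, w = 3.1 units, h = 11 units
Visualize: the diagonal of the base, then a right triangle with that diagonal and the height.
Formula: d = sqrt(l^2 + w^2 + h^2)
l^2 + w^2 + h^2 = 4 + 9.61 + 121 = 134.61
d = sqrt(134.61)
d = 11.6022
11.6022 units


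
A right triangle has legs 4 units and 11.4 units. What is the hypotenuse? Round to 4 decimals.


Shape: right triangle
Legs a = 4 units, b = 11.4 units
Formula: c = sqrt(a^2 + b^2)
a^2 = 16, b^2 = 129.96
a^2 + b^2 = 145.96
c = sqrt(145.96)
c = 12.0814
12.0814 units


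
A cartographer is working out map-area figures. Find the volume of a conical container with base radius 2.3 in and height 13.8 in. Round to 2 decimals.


Shape: cone
Radius r = 2.3 in, Height h = 13.8 in
Formula: V = (1/3) * pi * r^2 * h
r^2 = 5.29
pi * r^2 * h = pi * 5.29 * 13.8 = 73.002 * pi
V = 73.002 * pi / 3
V = 76.45
76.45 in^3


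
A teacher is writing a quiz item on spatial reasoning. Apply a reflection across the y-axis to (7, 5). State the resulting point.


Transformation: reflection
Original point: (7, 5)
Rule for reflection over the y-axis: (x, y) -> (-x, y)
Apply: (7, 5) -> (-7, 5)
(-7, 5)


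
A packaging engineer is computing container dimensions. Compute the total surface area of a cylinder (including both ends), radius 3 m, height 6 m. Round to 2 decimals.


Shape: closed cylinder
Radius r = 3 m, Height h = 6 m
Formula: SA = 2*pi*r^2 + 2*pi*r*h = 2*pi*r*(r + h)
r + h = 9
2 * r * (r + h) = 2 * 3 * 9 = 54
SA = 54 * pi
SA = 169.65
169.65 m^2


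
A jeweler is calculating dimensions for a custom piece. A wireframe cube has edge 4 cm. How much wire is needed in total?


Shape: cube
Side s = 4 cm
A cube has 12 edges, all equal.
Formula: total edge length = 12 * s
Total = 12 * 4
Total = 48
48 cm


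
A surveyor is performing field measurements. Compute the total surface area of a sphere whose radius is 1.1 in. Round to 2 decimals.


Shape: sphere
Radius r = 1.1 in
Formula: SA = 4 * pi * r^2
r^2 = 1.21
SA = 4 * pi * 1.21
SA = 4.84 * pi
SA = 15.21
15.21 in^2


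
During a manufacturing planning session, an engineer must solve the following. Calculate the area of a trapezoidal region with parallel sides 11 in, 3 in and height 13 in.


Shape: trapezoid
Parallel sides a = 11 in, b = 3 in; Height h = 13 in
Formula: A = (a + b) * h / 2
a + b = 11 + 3 = 14
A = 14 * 13 / 2
A = 182 / 2
A = 91
91 in^2


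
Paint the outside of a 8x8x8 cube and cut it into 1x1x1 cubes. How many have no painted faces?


Large cube: 8 x 8 x 8, cut into unit cubes.
n = 8, so n - 2 = 6
Unpainted cubes form the interior (n - 2)^3 block.
(n - 2)^3 = 6^3 = 216
216 unit cubes


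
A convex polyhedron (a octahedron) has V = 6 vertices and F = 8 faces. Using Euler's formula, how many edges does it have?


Polyhedron: octahedron
Euler's formula for convex polyhedra: V - E + F = 2
Given: V = 6 vertices and F = 8 faces
Solve for E:
E = V + F - 2 = 6 + 8 - 2 = 12
12 edges


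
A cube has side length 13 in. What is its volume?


Shape: cube
Side s = 13 in
Formula: V = s^3
V = 13 * 13 * 13
V = 169 * 13
V = 2197
2197 in^3


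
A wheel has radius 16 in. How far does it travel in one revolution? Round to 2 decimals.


Shape: circle
Radius r = 16 in
Formula: C = 2 * pi * r
C = 2 * pi * 16
C = 32 * pi
C = 100.53
100.53 in


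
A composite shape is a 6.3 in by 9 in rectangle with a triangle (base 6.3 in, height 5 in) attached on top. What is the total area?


Composite shape: rectangle + triangle
Rectangle area = 6.3 * 9 = 56.7
Triangle area = 0.5 * 6.3 * 5 = 15.75
Total = 56.7 + 15.75
Total = 72.45
72.45 in^2


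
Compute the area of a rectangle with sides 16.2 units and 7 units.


Shape: rectangle
Length l = 16.2 units, Width w = 7 units
Formula: A = l * w
A = 16.2 * 7
A = 113.4
113.4 units^2


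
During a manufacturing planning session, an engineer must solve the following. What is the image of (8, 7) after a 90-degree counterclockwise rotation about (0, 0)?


Transformation: rotation about the origin
Original point: (8, 7)
Rule for 90 deg counterclockwise: (x, y) -> (-y, x)
Apply: (8, 7) -> (-7, 8)
(-7, 8)


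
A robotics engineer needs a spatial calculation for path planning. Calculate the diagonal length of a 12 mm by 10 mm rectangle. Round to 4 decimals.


Shape: rectangle (diagonal via Pythagoras)
Sides: 12 mm and 10 mm
Formula: d = sqrt(l^2 + w^2)
l^2 = 144, w^2 = 100
l^2 + w^2 = 244
d = sqrt(244)
d = 15.6205
15.6205 mm


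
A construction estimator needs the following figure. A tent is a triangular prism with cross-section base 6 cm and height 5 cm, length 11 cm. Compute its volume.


Shape: triangular prism
Triangle base = 6 cm, triangle height = 5 cm, prism length L = 11 cm
Formula: V = (1/2 * b * h_tri) * L
Cross-section area = 0.5 * 6 * 5 = 15
V = 15 * 11
V = 165
165 cm^3


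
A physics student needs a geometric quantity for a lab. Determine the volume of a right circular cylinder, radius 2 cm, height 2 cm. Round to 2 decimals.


Shape: cylinder
Radius r = 2 cm, Height h = 2 cm
Formula: V = pi * r^2 * h
r^2 = 4
V = pi * 4 * 2
V = 8 * pi
V = 25.13
25.13 cm^3


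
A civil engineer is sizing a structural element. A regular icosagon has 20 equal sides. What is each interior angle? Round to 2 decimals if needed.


Shape: regular icosagon (20 sides)
Formula: interior angle = (n - 2) * 180 / n
(n - 2) = 18
(n - 2) * 180 = 3240
angle = 3240 / 20
angle = 162
162 degrees


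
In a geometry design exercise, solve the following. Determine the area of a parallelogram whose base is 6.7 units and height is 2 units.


Shape: parallelogram
Base b = 6.7 units, Height h = 2 units
Formula: A = b * h
A = 6.7 * 2
A = 13.4
13.4 units^2


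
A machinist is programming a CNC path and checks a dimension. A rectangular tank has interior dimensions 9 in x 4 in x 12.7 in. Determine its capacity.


Shape: rectangular prism
l = 9 in, w = 4 in, h = 12.7 in
Formula: V = l * w * h
V = 9 * 4 * 12.7
V = 36 * 12.7
V = 457.2
457.2 in^3


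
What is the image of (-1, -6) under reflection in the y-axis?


Transformation: reflection
Original point: (-1, -6)
Rule for reflection over the y-axis: (x, y) -> (-x, y)
Apply: (-1, -6) -> (1, -6)
(1, -6)


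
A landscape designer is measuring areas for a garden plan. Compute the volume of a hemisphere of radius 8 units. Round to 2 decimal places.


Shape: hemisphere (half of a sphere)
Radius r = 8 units
Formula: V = (1/2) * (4/3) * pi * r^3 = (2/3) * pi * r^3
r^3 = 512
(2/3) * 512 = 341.333333
V = 341.333333 * pi
V = 1072.33
1072.33 units^3


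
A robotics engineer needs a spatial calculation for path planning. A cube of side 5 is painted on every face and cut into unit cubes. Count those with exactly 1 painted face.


Large cube: 5 x 5 x 5, cut into unit cubes.
n = 5, so n - 2 = 3
Cubes with 1 painted face lie in the interior of each face.
A cube has 6 faces; each contributes (n - 2)^2 = 9 such cubes.
Count = 6 * 9 = 54
54 unit cubes


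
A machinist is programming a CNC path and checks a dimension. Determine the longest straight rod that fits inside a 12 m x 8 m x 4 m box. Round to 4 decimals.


Shape: rectangular box (space diagonal)
l = 12 m, w = 8 m, h = 4 m
Visualize: the diagonal of the base, then a right triangle with that diagonal and the height.
Formula: d = sqrt(l^2 + w^2 + h^2)
l^2 + w^2 + h^2 = 144 + 64 + 16 = 224
d = sqrt(224)
d = 14.9666
14.9666 m


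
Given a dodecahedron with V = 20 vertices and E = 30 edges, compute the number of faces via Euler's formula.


Polyhedron: dodecahedron
Euler's formula for convex polyhedra: V - E + F = 2
Given: V = 20 vertices and E = 30 edges
Solve for F:
F = 2 + E - V = 2 + 30 - 20 = 12
12 faces
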